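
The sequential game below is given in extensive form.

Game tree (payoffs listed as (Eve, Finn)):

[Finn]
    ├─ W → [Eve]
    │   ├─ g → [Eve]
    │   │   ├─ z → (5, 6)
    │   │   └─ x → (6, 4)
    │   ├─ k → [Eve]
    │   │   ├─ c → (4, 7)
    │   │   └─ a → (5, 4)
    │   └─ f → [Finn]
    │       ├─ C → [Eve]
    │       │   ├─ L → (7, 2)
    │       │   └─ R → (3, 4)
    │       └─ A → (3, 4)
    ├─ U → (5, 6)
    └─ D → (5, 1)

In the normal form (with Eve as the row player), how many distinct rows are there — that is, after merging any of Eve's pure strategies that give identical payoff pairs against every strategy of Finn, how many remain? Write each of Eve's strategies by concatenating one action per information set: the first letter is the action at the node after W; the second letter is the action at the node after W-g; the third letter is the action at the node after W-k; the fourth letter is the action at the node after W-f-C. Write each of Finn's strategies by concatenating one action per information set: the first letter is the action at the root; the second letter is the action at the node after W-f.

Eve has 24 pure strategies: gzcL, gzcR, gzaL, gzaR, gxcL, gxcR, gxaL, gxaR, kzcL, kzcR, kzaL, kzaR, kxcL, kxcR, kxaL, kxaR, fzcL, fzcR, fzaL, fzaR, fxcL, fxcR, fxaL, fxaR. Columns: WC, WA, UC, UA, DC, DA.
{gzcL, gzcR, gzaL, gzaR} → row (5,6) (5,6) (5,6) (5,6) (5,1) (5,1)
{gxcL, gxcR, gxaL, gxaR} → row (6,4) (6,4) (5,6) (5,6) (5,1) (5,1)
{kzcL, kzcR, kxcL, kxcR} → row (4,7) (4,7) (5,6) (5,6) (5,1) (5,1)
{kzaL, kzaR, kxaL, kxaR} → row (5,4) (5,4) (5,6) (5,6) (5,1) (5,1)
{fzcL, fzaL, fxcL, fxaL} → row (7,2) (3,4) (5,6) (5,6) (5,1) (5,1)
{fzcR, fzaR, fxcR, fxaR} → row (3,4) (3,4) (5,6) (5,6) (5,1) (5,1)
That's 6 distinct rows out of 24 strategies.

6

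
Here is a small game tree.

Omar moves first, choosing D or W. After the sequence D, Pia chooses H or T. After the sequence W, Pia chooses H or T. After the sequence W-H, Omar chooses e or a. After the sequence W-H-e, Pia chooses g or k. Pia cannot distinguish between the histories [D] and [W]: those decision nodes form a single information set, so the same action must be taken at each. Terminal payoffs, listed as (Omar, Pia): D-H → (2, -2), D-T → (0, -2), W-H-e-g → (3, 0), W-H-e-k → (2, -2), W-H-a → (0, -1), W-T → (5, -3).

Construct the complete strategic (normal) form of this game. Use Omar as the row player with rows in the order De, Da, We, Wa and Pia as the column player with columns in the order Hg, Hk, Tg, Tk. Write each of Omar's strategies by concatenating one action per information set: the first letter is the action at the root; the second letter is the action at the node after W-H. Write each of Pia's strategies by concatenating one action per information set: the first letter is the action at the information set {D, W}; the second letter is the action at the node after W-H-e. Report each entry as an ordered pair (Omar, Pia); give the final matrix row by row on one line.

De: (2,-2) (2,-2) (0,-2) (0,-2) | Da: (2,-2) (2,-2) (0,-2) (0,-2) | We: (3,0) (2,-2) (5,-3) (5,-3) | Wa: (0,-1) (0,-1) (5,-3) (5,-3)

           Hg       Hk       Tg       Tk
  De   (2,-2)   (2,-2)   (0,-2)   (0,-2)
  Da   (2,-2)   (2,-2)   (0,-2)   (0,-2)
  We    (3,0)   (2,-2)   (5,-3)   (5,-3)
  Wa   (0,-1)   (0,-1)   (5,-3)   (5,-3)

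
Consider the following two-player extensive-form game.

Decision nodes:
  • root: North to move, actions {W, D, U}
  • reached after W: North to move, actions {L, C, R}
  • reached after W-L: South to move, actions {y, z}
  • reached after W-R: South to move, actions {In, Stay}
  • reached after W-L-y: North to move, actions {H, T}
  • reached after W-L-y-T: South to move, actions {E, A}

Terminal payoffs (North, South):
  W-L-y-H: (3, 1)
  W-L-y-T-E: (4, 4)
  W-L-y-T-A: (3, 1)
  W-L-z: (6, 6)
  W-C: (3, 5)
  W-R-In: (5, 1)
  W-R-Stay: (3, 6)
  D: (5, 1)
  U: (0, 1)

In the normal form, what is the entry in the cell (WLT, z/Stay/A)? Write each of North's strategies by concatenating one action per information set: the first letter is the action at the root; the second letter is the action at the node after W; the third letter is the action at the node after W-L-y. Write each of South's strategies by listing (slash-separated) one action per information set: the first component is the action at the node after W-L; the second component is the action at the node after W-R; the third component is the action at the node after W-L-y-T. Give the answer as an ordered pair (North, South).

(6, 6)

Trace the play path from the root:
  North plays W
  North plays L at [W]
  South plays z at [W-L]
→ terminal payoff (6, 6).
(North's choice at the node after W-L-y is never reached on this path, so it doesn't affect the outcome.)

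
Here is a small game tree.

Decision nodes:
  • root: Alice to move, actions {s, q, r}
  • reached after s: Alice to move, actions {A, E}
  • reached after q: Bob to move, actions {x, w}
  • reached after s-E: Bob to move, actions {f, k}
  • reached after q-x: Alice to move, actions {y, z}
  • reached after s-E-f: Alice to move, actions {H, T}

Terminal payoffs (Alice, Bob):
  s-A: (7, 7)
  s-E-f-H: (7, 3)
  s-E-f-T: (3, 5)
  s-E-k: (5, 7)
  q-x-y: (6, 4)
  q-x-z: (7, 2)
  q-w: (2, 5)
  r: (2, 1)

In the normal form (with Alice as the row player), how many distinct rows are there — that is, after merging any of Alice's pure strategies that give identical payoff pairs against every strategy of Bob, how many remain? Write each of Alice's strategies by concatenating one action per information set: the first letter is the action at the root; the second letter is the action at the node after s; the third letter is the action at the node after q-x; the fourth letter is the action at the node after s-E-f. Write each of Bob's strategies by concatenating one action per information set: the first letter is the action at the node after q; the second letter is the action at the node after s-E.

Alice has 24 pure strategies: sAyH, sAyT, sAzH, sAzT, sEyH, sEyT, sEzH, sEzT, qAyH, qAyT, qAzH, qAzT, qEyH, qEyT, qEzH, qEzT, rAyH, rAyT, rAzH, rAzT, rEyH, rEyT, rEzH, rEzT. Columns: xf, xk, wf, wk.
{sAyH, sAyT, sAzH, sAzT} → row (7,7) (7,7) (7,7) (7,7)
{sEyH, sEzH} → row (7,3) (5,7) (7,3) (5,7)
{sEyT, sEzT} → row (3,5) (5,7) (3,5) (5,7)
{qAyH, qAyT, qEyH, qEyT} → row (6,4) (6,4) (2,5) (2,5)
{qAzH, qAzT, qEzH, qEzT} → row (7,2) (7,2) (2,5) (2,5)
{rAyH, rAyT, rAzH, rAzT, rEyH, rEyT, rEzH, rEzT} → row (2,1) (2,1) (2,1) (2,1)
That's 6 distinct rows out of 24 strategies.

6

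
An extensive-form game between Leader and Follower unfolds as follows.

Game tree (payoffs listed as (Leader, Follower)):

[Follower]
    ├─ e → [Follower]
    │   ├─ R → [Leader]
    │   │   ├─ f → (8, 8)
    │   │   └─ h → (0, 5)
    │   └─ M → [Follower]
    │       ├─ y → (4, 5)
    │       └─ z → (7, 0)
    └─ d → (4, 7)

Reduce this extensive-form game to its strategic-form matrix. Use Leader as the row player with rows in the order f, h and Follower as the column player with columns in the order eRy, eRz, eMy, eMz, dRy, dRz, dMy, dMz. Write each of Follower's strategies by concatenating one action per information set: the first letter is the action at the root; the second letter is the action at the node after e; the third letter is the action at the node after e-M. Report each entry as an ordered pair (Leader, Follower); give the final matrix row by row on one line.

          eRy      eRz      eMy      eMz      dRy      dRz      dMy      dMz
   f    (8,8)    (8,8)    (4,5)    (7,0)    (4,7)    (4,7)    (4,7)    (4,7)
   h    (0,5)    (0,5)    (4,5)    (7,0)    (4,7)    (4,7)    (4,7)    (4,7)

f: (8,8) (8,8) (4,5) (7,0) (4,7) (4,7) (4,7) (4,7) | h: (0,5) (0,5) (4,5) (7,0) (4,7) (4,7) (4,7) (4,7)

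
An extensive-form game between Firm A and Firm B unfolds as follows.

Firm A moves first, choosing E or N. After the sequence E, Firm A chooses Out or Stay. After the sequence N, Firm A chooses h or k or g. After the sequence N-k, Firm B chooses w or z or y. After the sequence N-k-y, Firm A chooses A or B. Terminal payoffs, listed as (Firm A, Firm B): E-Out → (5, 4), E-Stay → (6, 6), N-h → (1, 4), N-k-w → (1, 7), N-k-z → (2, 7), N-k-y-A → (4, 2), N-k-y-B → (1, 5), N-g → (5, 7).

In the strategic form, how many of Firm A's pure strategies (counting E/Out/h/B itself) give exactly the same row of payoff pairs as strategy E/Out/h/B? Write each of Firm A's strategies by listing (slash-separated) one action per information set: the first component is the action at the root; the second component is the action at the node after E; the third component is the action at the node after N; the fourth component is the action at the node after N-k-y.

Row for E/Out/h/B (columns w, z, y): (5,4) (5,4) (5,4).
Under E/Out/h/B, Firm A's choice at the node after N and at the node after N-k-y can never be reached regardless of what Firm B does, so varying those choices leaves every outcome unchanged.
Holding the reachable choices fixed and varying the unreachable ones freely already gives 3 × 2 = 6 equivalent strategies.
No other strategy reproduces this row, so those 6 are the full class: E/Out/h/A, E/Out/h/B, E/Out/k/A, E/Out/k/B, E/Out/g/A, E/Out/g/B.

6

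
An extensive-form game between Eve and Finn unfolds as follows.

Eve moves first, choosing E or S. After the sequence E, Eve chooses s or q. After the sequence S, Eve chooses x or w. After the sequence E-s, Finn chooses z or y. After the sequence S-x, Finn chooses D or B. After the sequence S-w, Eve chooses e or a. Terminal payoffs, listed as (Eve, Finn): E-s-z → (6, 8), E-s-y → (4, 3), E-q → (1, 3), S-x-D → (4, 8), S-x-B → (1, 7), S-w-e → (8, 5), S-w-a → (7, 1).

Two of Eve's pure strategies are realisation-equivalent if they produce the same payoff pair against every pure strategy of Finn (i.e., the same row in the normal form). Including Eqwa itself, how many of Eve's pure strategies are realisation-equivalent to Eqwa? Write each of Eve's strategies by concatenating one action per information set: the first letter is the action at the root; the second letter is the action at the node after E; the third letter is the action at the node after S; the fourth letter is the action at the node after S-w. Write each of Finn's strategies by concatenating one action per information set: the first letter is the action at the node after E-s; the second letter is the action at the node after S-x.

4

Row for Eqwa (columns zD, zB, yD, yB): (1,3) (1,3) (1,3) (1,3).
Under Eqwa, Eve's choice at the node after S and at the node after S-w can never be reached regardless of what Finn does, so varying those choices leaves every outcome unchanged.
Holding the reachable choices fixed and varying the unreachable ones freely already gives 2 × 2 = 4 equivalent strategies.
No other strategy reproduces this row, so those 4 are the full class: Eqxe, Eqxa, Eqwe, Eqwa.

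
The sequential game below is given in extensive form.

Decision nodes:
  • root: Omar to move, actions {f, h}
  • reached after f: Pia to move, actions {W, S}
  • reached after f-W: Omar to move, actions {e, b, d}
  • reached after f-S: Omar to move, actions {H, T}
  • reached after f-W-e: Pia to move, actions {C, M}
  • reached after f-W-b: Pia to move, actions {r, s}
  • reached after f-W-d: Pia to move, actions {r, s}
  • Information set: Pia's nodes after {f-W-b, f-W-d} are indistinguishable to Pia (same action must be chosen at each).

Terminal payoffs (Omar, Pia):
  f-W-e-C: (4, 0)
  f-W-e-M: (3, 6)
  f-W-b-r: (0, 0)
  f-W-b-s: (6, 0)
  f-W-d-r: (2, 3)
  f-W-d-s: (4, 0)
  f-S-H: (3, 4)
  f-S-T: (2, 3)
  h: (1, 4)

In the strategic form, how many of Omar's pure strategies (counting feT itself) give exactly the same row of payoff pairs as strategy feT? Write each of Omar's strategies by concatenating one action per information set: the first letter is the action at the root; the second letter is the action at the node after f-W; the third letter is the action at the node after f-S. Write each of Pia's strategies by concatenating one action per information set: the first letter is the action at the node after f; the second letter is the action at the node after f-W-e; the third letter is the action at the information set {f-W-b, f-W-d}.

1

Row for feT (columns WCr, WCs, WMr, WMs, SCr, SCs, SMr, SMs): (4,0) (4,0) (3,6) (3,6) (2,3) (2,3) (2,3) (2,3).
Every one of Omar's information sets is on the play path for some reply by Pia when Omar follows feT.
Changing the action at any of them therefore changes at least one column, so only feT itself gives this row.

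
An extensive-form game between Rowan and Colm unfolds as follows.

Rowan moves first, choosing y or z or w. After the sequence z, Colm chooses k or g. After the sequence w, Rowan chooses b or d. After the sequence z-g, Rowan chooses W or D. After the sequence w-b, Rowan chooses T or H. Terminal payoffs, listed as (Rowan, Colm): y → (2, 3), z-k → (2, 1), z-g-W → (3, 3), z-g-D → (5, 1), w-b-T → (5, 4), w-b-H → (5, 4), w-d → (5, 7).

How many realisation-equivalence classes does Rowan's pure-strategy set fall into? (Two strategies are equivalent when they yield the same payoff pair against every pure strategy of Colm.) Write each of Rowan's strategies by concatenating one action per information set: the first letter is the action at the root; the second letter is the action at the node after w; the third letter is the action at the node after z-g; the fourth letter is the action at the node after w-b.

5

Rowan has 24 pure strategies: ybWT, ybWH, ybDT, ybDH, ydWT, ydWH, ydDT, ydDH, zbWT, zbWH, zbDT, zbDH, zdWT, zdWH, zdDT, zdDH, wbWT, wbWH, wbDT, wbDH, wdWT, wdWH, wdDT, wdDH. Columns: k, g.
{ybWT, ybWH, ybDT, ybDH, ydWT, ydWH, ydDT, ydDH} → row (2,3) (2,3)
{zbWT, zbWH, zdWT, zdWH} → row (2,1) (3,3)
{zbDT, zbDH, zdDT, zdDH} → row (2,1) (5,1)
{wbWT, wbWH, wbDT, wbDH} → row (5,4) (5,4)
{wdWT, wdWH, wdDT, wdDH} → row (5,7) (5,7)
That's 5 distinct rows out of 24 strategies.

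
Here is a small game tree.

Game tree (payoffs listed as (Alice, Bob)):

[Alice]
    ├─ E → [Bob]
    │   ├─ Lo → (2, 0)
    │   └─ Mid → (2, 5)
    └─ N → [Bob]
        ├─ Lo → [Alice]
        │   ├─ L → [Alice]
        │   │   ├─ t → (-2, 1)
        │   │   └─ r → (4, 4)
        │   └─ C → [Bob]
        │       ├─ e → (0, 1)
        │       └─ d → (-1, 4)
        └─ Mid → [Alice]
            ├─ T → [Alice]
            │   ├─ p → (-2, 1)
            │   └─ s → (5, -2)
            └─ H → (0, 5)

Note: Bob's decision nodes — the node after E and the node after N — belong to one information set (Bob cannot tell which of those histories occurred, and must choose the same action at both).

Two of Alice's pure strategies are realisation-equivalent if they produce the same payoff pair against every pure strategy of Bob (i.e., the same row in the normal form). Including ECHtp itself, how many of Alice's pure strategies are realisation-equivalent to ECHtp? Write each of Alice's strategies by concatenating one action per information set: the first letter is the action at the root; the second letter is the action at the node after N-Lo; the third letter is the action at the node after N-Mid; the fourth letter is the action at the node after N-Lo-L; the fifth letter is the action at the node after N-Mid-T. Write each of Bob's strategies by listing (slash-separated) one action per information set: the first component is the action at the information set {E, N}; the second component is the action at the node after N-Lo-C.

16

Row for ECHtp (columns Lo/e, Lo/d, Mid/e, Mid/d): (2,0) (2,0) (2,5) (2,5).
Under ECHtp, Alice's choice at the node after N-Lo and at the node after N-Mid and at the node after N-Lo-L and at the node after N-Mid-T can never be reached regardless of what Bob does, so varying those choices leaves every outcome unchanged.
Holding the reachable choices fixed and varying the unreachable ones freely already gives 2 × 2 × 2 × 2 = 16 equivalent strategies.
No other strategy reproduces this row, so those 16 are the full class: ELTtp, ELTts, ELTrp, ELTrs, ELHtp, ELHts, ELHrp, ELHrs, ECTtp, ECTts, ECTrp, ECTrs, ECHtp, ECHts, ECHrp, ECHrs.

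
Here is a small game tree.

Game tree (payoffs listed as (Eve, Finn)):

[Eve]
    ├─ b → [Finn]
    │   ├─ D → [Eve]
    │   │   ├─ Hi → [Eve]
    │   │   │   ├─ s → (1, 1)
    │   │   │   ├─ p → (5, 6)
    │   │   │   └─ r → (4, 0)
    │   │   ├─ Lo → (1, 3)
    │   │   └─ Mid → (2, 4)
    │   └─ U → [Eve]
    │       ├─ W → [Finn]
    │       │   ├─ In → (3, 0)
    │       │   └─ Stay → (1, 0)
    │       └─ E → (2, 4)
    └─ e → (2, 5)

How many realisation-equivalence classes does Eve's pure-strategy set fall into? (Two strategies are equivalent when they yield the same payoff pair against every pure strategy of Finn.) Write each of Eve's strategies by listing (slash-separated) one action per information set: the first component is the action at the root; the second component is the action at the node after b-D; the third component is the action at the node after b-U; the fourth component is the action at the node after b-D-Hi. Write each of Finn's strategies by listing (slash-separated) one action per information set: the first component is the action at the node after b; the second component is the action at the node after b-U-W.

11

Eve has 36 pure strategies: b/Hi/W/s, b/Hi/W/p, b/Hi/W/r, b/Hi/E/s, b/Hi/E/p, b/Hi/E/r, b/Lo/W/s, b/Lo/W/p, b/Lo/W/r, b/Lo/E/s, b/Lo/E/p, b/Lo/E/r, b/Mid/W/s, b/Mid/W/p, b/Mid/W/r, b/Mid/E/s, b/Mid/E/p, b/Mid/E/r, e/Hi/W/s, e/Hi/W/p, e/Hi/W/r, e/Hi/E/s, e/Hi/E/p, e/Hi/E/r, e/Lo/W/s, e/Lo/W/p, e/Lo/W/r, e/Lo/E/s, e/Lo/E/p, e/Lo/E/r, e/Mid/W/s, e/Mid/W/p, e/Mid/W/r, e/Mid/E/s, e/Mid/E/p, e/Mid/E/r. Columns: D/In, D/Stay, U/In, U/Stay.
{b/Hi/W/s} → row (1,1) (1,1) (3,0) (1,0)
{b/Hi/W/p} → row (5,6) (5,6) (3,0) (1,0)
{b/Hi/W/r} → row (4,0) (4,0) (3,0) (1,0)
{b/Hi/E/s} → row (1,1) (1,1) (2,4) (2,4)
{b/Hi/E/p} → row (5,6) (5,6) (2,4) (2,4)
{b/Hi/E/r} → row (4,0) (4,0) (2,4) (2,4)
{b/Lo/W/s, b/Lo/W/p, b/Lo/W/r} → row (1,3) (1,3) (3,0) (1,0)
{b/Lo/E/s, b/Lo/E/p, b/Lo/E/r} → row (1,3) (1,3) (2,4) (2,4)
{b/Mid/W/s, b/Mid/W/p, b/Mid/W/r} → row (2,4) (2,4) (3,0) (1,0)
{b/Mid/E/s, b/Mid/E/p, b/Mid/E/r} → row (2,4) (2,4) (2,4) (2,4)
{e/Hi/W/s, e/Hi/W/p, e/Hi/W/r, e/Hi/E/s, e/Hi/E/p, e/Hi/E/r, e/Lo/W/s, e/Lo/W/p, e/Lo/W/r, e/Lo/E/s, e/Lo/E/p, e/Lo/E/r, e/Mid/W/s, e/Mid/W/p, e/Mid/W/r, e/Mid/E/s, e/Mid/E/p, e/Mid/E/r} → row (2,5) (2,5) (2,5) (2,5)
That's 11 distinct rows out of 36 strategies.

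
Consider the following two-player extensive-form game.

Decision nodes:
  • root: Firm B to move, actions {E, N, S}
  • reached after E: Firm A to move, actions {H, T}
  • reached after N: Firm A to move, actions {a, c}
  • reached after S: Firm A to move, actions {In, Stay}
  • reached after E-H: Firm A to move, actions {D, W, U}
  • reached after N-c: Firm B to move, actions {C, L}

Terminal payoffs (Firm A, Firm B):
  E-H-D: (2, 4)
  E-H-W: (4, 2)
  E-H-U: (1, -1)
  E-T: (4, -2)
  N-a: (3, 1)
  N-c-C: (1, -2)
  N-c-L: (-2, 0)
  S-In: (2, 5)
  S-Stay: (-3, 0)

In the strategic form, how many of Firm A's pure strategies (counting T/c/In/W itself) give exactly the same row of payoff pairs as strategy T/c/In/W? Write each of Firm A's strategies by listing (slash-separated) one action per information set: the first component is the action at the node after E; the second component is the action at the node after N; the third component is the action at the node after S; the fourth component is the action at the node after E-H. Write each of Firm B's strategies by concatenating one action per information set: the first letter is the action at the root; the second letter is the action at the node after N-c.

3

Row for T/c/In/W (columns EC, EL, NC, NL, SC, SL): (4,-2) (4,-2) (1,-2) (-2,0) (2,5) (2,5).
Under T/c/In/W, Firm A's choice at the node after E-H can never be reached regardless of what Firm B does, so varying those choices leaves every outcome unchanged.
Holding the reachable choices fixed and varying the unreachable one freely already gives 3 equivalent strategies.
No other strategy reproduces this row, so those 3 are the full class: T/c/In/D, T/c/In/W, T/c/In/U.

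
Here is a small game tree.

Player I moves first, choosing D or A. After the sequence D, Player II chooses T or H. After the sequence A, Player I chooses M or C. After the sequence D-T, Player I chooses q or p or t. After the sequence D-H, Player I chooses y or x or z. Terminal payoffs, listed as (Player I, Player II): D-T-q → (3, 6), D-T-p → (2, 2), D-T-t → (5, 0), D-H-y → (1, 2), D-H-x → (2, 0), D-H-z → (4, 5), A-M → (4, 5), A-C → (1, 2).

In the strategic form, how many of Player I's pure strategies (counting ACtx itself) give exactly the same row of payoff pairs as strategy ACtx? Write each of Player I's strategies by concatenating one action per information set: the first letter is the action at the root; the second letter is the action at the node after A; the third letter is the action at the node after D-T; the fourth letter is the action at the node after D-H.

9

Row for ACtx (columns T, H): (1,2) (1,2).
Under ACtx, Player I's choice at the node after D-T and at the node after D-H can never be reached regardless of what Player II does, so varying those choices leaves every outcome unchanged.
Holding the reachable choices fixed and varying the unreachable ones freely already gives 3 × 3 = 9 equivalent strategies.
No other strategy reproduces this row, so those 9 are the full class: ACqy, ACqx, ACqz, ACpy, ACpx, ACpz, ACty, ACtx, ACtz.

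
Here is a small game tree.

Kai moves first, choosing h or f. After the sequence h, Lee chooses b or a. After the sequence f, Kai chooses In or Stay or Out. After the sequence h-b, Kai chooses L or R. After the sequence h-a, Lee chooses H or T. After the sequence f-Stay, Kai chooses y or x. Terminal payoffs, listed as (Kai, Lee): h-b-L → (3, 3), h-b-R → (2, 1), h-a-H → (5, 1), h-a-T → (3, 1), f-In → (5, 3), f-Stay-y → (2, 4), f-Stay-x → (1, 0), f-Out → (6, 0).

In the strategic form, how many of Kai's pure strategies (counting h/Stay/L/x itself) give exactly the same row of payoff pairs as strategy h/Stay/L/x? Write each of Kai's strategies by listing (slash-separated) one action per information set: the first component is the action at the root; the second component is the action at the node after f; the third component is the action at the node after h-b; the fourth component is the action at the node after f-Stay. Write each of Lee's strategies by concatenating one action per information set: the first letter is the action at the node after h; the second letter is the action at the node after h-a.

Row for h/Stay/L/x (columns bH, bT, aH, aT): (3,3) (3,3) (5,1) (3,1).
Under h/Stay/L/x, Kai's choice at the node after f and at the node after f-Stay can never be reached regardless of what Lee does, so varying those choices leaves every outcome unchanged.
Holding the reachable choices fixed and varying the unreachable ones freely already gives 3 × 2 = 6 equivalent strategies.
No other strategy reproduces this row, so those 6 are the full class: h/In/L/y, h/In/L/x, h/Stay/L/y, h/Stay/L/x, h/Out/L/y, h/Out/L/x.

6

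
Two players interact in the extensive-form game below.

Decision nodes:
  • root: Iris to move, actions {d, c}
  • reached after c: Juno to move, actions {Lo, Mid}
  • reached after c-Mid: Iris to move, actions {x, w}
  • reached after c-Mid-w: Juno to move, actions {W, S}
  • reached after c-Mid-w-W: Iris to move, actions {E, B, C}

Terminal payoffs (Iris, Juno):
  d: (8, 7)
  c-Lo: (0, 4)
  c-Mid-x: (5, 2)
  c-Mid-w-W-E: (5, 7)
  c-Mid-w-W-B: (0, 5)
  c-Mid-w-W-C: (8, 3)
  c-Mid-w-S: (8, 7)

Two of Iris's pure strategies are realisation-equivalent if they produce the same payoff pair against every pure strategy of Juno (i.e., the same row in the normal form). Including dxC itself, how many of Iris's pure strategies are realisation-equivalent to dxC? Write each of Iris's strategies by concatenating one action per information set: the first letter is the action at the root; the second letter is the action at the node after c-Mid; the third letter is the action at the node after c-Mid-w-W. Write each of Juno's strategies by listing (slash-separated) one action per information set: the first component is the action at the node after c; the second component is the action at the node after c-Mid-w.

Row for dxC (columns Lo/W, Lo/S, Mid/W, Mid/S): (8,7) (8,7) (8,7) (8,7).
Under dxC, Iris's choice at the node after c-Mid and at the node after c-Mid-w-W can never be reached regardless of what Juno does, so varying those choices leaves every outcome unchanged.
Holding the reachable choices fixed and varying the unreachable ones freely already gives 2 × 3 = 6 equivalent strategies.
No other strategy reproduces this row, so those 6 are the full class: dxE, dxB, dxC, dwE, dwB, dwC.

6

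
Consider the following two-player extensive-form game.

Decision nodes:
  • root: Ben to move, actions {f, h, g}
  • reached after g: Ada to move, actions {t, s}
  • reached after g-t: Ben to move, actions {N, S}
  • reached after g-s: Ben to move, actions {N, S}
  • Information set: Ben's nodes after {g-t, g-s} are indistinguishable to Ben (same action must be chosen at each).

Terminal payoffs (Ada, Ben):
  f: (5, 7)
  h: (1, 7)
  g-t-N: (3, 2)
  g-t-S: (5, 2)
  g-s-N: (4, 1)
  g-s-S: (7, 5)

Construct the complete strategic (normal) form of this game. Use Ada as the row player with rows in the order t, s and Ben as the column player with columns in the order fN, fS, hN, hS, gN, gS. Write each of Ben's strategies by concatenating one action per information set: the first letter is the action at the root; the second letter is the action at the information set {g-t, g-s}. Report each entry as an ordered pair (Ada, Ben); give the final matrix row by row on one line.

t: (5,7) (5,7) (1,7) (1,7) (3,2) (5,2) | s: (5,7) (5,7) (1,7) (1,7) (4,1) (7,5)

Row t: fN→(5,7), fS→(5,7), hN→(1,7), hS→(1,7), gN→(3,2), gS→(5,2)
Row s: fN→(5,7), fS→(5,7), hN→(1,7), hS→(1,7), gN→(4,1), gS→(7,5)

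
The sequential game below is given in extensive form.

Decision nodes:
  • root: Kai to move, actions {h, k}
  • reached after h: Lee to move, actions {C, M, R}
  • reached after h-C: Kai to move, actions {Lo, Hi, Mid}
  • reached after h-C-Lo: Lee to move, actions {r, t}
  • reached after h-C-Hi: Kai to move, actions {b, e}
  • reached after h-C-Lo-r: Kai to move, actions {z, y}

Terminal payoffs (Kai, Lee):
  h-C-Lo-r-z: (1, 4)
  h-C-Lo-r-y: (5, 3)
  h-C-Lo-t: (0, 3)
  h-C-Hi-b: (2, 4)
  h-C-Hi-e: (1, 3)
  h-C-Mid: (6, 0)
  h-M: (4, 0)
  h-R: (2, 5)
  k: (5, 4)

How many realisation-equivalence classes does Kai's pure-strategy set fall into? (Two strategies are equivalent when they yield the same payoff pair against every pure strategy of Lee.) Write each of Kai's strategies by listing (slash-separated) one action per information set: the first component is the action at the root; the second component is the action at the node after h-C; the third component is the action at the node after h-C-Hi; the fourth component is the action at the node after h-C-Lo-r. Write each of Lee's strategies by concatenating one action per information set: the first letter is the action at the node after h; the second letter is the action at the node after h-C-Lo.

6

Kai has 24 pure strategies: h/Lo/b/z, h/Lo/b/y, h/Lo/e/z, h/Lo/e/y, h/Hi/b/z, h/Hi/b/y, h/Hi/e/z, h/Hi/e/y, h/Mid/b/z, h/Mid/b/y, h/Mid/e/z, h/Mid/e/y, k/Lo/b/z, k/Lo/b/y, k/Lo/e/z, k/Lo/e/y, k/Hi/b/z, k/Hi/b/y, k/Hi/e/z, k/Hi/e/y, k/Mid/b/z, k/Mid/b/y, k/Mid/e/z, k/Mid/e/y. Columns: Cr, Ct, Mr, Mt, Rr, Rt.
{h/Lo/b/z, h/Lo/e/z} → row (1,4) (0,3) (4,0) (4,0) (2,5) (2,5)
{h/Lo/b/y, h/Lo/e/y} → row (5,3) (0,3) (4,0) (4,0) (2,5) (2,5)
{h/Hi/b/z, h/Hi/b/y} → row (2,4) (2,4) (4,0) (4,0) (2,5) (2,5)
{h/Hi/e/z, h/Hi/e/y} → row (1,3) (1,3) (4,0) (4,0) (2,5) (2,5)
{h/Mid/b/z, h/Mid/b/y, h/Mid/e/z, h/Mid/e/y} → row (6,0) (6,0) (4,0) (4,0) (2,5) (2,5)
{k/Lo/b/z, k/Lo/b/y, k/Lo/e/z, k/Lo/e/y, k/Hi/b/z, k/Hi/b/y, k/Hi/e/z, k/Hi/e/y, k/Mid/b/z, k/Mid/b/y, k/Mid/e/z, k/Mid/e/y} → row (5,4) (5,4) (5,4) (5,4) (5,4) (5,4)
That's 6 distinct rows out of 24 strategies.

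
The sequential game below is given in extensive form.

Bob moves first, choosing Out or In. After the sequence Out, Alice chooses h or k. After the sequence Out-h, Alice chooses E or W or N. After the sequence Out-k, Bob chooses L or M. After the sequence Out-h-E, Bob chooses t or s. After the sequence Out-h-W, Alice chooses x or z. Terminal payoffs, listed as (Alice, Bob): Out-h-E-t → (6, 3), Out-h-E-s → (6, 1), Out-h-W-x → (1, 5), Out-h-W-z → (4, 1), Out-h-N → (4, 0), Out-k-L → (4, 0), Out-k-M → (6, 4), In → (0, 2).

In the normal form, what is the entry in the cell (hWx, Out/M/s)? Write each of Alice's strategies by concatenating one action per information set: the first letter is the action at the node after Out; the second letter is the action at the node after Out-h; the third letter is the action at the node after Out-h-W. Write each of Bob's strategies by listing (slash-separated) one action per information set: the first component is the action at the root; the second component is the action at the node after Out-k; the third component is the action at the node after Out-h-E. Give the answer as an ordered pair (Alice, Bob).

(1, 5)

Trace the play path from the root:
  Bob plays Out
  Alice plays h at [Out]
  Alice plays W at [Out-h]
  Alice plays x at [Out-h-W]
→ terminal payoff (1, 5).
(Bob's choice at the node after Out-k is never reached on this path, so it doesn't affect the outcome.)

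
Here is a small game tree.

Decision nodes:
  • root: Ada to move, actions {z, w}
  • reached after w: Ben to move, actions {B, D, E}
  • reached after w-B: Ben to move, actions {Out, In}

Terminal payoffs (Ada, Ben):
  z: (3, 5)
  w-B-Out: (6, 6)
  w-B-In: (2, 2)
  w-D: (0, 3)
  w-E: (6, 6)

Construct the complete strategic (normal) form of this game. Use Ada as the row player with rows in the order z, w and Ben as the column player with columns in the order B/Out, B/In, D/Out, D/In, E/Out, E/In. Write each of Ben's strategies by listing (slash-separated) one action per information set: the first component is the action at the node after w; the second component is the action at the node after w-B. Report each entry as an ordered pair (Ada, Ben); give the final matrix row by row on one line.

Row z: B/Out→(3,5), B/In→(3,5), D/Out→(3,5), D/In→(3,5), E/Out→(3,5), E/In→(3,5)
Row w: B/Out→(6,6), B/In→(2,2), D/Out→(0,3), D/In→(0,3), E/Out→(6,6), E/In→(6,6)

z: (3,5) (3,5) (3,5) (3,5) (3,5) (3,5) | w: (6,6) (2,2) (0,3) (0,3) (6,6) (6,6)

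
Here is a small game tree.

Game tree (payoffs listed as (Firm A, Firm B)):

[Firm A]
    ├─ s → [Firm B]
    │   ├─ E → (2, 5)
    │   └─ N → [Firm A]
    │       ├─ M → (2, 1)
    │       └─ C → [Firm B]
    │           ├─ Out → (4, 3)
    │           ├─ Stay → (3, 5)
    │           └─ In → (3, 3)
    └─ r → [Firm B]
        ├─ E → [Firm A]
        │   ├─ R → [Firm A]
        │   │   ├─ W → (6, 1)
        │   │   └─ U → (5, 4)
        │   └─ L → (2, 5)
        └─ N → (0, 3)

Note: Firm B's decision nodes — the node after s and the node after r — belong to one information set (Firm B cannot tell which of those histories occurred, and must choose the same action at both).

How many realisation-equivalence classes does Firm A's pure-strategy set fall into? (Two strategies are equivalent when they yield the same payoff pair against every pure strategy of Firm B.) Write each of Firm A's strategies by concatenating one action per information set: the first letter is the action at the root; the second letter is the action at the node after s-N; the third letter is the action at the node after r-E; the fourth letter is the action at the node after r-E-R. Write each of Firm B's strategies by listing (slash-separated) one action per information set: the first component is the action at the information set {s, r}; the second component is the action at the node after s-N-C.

5

Firm A has 16 pure strategies: sMRW, sMRU, sMLW, sMLU, sCRW, sCRU, sCLW, sCLU, rMRW, rMRU, rMLW, rMLU, rCRW, rCRU, rCLW, rCLU. Columns: E/Out, E/Stay, E/In, N/Out, N/Stay, N/In.
{sMRW, sMRU, sMLW, sMLU} → row (2,5) (2,5) (2,5) (2,1) (2,1) (2,1)
{sCRW, sCRU, sCLW, sCLU} → row (2,5) (2,5) (2,5) (4,3) (3,5) (3,3)
{rMRW, rCRW} → row (6,1) (6,1) (6,1) (0,3) (0,3) (0,3)
{rMRU, rCRU} → row (5,4) (5,4) (5,4) (0,3) (0,3) (0,3)
{rMLW, rMLU, rCLW, rCLU} → row (2,5) (2,5) (2,5) (0,3) (0,3) (0,3)
That's 5 distinct rows out of 16 strategies.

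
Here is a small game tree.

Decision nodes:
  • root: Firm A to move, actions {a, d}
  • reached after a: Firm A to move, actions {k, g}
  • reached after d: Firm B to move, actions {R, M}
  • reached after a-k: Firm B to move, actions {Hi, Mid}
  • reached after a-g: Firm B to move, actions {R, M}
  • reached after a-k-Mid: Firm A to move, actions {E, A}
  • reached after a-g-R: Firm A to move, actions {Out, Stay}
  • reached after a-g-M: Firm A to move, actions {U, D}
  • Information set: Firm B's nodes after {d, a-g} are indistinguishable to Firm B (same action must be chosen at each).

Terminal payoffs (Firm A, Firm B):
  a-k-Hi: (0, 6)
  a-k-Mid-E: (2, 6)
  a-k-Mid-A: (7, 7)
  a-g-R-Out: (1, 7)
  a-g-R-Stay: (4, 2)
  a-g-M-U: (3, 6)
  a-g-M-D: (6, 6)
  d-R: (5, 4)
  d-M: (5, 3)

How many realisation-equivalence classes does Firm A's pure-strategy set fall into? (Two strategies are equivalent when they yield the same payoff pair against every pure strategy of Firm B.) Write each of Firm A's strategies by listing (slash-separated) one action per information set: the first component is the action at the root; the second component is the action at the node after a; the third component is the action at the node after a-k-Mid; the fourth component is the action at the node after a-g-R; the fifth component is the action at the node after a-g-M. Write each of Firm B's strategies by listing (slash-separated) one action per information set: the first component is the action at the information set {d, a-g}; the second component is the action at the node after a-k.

Firm A has 32 pure strategies: a/k/E/Out/U, a/k/E/Out/D, a/k/E/Stay/U, a/k/E/Stay/D, a/k/A/Out/U, a/k/A/Out/D, a/k/A/Stay/U, a/k/A/Stay/D, a/g/E/Out/U, a/g/E/Out/D, a/g/E/Stay/U, a/g/E/Stay/D, a/g/A/Out/U, a/g/A/Out/D, a/g/A/Stay/U, a/g/A/Stay/D, d/k/E/Out/U, d/k/E/Out/D, d/k/E/Stay/U, d/k/E/Stay/D, d/k/A/Out/U, d/k/A/Out/D, d/k/A/Stay/U, d/k/A/Stay/D, d/g/E/Out/U, d/g/E/Out/D, d/g/E/Stay/U, d/g/E/Stay/D, d/g/A/Out/U, d/g/A/Out/D, d/g/A/Stay/U, d/g/A/Stay/D. Columns: R/Hi, R/Mid, M/Hi, M/Mid.
{a/k/E/Out/U, a/k/E/Out/D, a/k/E/Stay/U, a/k/E/Stay/D} → row (0,6) (2,6) (0,6) (2,6)
{a/k/A/Out/U, a/k/A/Out/D, a/k/A/Stay/U, a/k/A/Stay/D} → row (0,6) (7,7) (0,6) (7,7)
{a/g/E/Out/U, a/g/A/Out/U} → row (1,7) (1,7) (3,6) (3,6)
{a/g/E/Out/D, a/g/A/Out/D} → row (1,7) (1,7) (6,6) (6,6)
{a/g/E/Stay/U, a/g/A/Stay/U} → row (4,2) (4,2) (3,6) (3,6)
{a/g/E/Stay/D, a/g/A/Stay/D} → row (4,2) (4,2) (6,6) (6,6)
{d/k/E/Out/U, d/k/E/Out/D, d/k/E/Stay/U, d/k/E/Stay/D, d/k/A/Out/U, d/k/A/Out/D, d/k/A/Stay/U, d/k/A/Stay/D, d/g/E/Out/U, d/g/E/Out/D, d/g/E/Stay/U, d/g/E/Stay/D, d/g/A/Out/U, d/g/A/Out/D, d/g/A/Stay/U, d/g/A/Stay/D} → row (5,4) (5,4) (5,3) (5,3)
That's 7 distinct rows out of 32 strategies.

7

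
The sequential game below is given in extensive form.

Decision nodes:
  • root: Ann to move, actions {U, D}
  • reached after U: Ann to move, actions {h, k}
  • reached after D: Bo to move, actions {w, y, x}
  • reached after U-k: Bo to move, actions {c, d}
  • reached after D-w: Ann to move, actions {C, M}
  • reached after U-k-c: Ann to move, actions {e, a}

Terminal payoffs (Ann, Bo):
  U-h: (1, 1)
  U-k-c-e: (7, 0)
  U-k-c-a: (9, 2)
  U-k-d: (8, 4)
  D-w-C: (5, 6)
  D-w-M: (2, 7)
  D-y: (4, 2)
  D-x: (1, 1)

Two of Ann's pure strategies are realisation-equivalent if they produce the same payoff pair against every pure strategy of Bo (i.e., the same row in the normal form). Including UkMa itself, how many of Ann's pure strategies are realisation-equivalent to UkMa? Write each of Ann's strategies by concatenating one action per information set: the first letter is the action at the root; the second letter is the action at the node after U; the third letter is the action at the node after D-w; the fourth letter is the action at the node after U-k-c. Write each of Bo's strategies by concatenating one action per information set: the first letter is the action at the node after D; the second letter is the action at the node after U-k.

2

Row for UkMa (columns wc, wd, yc, yd, xc, xd): (9,2) (8,4) (9,2) (8,4) (9,2) (8,4).
Under UkMa, Ann's choice at the node after D-w can never be reached regardless of what Bo does, so varying those choices leaves every outcome unchanged.
Holding the reachable choices fixed and varying the unreachable one freely already gives 2 equivalent strategies.
No other strategy reproduces this row, so those 2 are the full class: UkCa, UkMa.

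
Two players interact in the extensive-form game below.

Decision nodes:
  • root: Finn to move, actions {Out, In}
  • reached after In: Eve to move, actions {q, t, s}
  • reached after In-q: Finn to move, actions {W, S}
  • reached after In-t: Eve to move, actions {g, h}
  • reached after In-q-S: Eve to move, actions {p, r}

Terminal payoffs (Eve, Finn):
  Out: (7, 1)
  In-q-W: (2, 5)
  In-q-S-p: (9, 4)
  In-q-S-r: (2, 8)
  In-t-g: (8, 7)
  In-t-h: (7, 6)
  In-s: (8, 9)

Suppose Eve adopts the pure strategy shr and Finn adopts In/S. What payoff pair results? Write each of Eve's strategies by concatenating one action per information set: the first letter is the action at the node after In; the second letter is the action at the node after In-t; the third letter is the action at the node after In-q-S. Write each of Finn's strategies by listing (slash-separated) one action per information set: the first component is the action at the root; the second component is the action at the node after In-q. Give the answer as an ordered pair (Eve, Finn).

(8, 9)

Trace the play path from the root:
  Finn plays In
  Eve plays s at [In]
→ terminal payoff (8, 9).
(Eve's choice at the node after In-t is never reached on this path, so it doesn't affect the outcome.)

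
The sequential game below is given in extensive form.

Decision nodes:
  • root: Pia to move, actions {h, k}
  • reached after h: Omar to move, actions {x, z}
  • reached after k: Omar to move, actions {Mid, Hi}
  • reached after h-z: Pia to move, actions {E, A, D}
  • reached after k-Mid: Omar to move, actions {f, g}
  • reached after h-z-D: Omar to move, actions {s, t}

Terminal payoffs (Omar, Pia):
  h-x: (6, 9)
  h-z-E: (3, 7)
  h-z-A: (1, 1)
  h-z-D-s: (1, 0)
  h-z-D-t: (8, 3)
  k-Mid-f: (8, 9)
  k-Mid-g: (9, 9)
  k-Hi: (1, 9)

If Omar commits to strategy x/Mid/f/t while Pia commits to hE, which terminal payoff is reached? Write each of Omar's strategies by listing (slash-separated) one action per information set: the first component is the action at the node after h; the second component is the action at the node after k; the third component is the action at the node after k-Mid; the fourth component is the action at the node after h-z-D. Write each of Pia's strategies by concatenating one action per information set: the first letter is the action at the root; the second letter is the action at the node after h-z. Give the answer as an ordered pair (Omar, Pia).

Trace the play path from the root:
  Pia plays h
  Omar plays x at [h]
→ terminal payoff (6, 9).
(Omar's choice at the node after k is never reached on this path, so it doesn't affect the outcome.)

(6, 9)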